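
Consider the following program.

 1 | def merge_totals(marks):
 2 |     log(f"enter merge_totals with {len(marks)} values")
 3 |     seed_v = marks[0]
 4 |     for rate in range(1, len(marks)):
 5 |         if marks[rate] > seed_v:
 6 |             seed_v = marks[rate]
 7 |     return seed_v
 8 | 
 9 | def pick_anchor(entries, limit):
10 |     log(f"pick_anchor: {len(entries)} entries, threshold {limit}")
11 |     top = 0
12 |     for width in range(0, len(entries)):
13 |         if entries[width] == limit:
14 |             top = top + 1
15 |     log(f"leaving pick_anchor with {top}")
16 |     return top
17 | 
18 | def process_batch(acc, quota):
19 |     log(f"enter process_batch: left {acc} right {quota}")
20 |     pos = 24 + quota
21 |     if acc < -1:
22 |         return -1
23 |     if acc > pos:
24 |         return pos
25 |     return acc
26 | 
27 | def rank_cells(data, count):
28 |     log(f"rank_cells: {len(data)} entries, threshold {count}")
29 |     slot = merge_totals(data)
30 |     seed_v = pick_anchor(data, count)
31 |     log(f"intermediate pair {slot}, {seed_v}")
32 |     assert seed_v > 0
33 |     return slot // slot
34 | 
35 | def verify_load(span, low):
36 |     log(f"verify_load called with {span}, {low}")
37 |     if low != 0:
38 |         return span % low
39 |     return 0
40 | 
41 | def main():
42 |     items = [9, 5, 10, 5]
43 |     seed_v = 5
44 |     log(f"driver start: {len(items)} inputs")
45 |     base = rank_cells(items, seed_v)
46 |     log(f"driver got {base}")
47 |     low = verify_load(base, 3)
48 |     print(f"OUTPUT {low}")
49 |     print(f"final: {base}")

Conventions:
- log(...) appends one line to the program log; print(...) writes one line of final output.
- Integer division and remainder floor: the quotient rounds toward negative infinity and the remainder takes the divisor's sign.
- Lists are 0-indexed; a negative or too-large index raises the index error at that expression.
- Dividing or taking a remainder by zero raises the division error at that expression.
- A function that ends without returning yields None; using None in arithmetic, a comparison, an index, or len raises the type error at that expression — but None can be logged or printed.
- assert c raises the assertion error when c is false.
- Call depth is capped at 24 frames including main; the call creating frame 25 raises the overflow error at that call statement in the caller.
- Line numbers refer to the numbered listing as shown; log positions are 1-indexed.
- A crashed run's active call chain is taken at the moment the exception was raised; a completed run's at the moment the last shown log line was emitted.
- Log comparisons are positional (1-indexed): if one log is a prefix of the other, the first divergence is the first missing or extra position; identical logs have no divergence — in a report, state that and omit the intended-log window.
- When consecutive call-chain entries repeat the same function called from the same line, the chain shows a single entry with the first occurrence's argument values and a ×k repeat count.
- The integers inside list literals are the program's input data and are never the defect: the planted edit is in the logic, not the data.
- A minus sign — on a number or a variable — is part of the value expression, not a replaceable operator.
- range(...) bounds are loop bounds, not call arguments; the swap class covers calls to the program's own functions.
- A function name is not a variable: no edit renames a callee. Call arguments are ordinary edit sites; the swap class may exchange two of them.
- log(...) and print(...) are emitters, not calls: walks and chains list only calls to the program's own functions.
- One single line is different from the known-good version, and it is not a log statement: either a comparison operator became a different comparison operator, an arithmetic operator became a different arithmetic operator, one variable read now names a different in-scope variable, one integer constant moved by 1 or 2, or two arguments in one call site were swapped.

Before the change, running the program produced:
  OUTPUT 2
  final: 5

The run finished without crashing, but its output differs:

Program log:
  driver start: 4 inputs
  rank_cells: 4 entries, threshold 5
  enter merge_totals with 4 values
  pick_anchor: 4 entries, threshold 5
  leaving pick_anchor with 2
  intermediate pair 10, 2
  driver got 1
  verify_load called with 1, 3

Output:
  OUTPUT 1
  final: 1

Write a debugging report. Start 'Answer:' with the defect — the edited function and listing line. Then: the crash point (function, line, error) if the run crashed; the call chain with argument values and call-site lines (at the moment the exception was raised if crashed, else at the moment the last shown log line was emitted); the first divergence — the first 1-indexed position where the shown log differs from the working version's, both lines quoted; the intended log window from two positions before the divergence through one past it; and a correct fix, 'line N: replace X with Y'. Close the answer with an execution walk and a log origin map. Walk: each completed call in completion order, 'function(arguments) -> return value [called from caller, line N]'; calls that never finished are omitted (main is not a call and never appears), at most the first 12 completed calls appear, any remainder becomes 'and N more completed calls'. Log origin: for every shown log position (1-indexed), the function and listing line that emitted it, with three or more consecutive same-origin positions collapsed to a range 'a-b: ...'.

Answer: the defect is in rank_cells at line 33.
Key fact: At log position 7 the runs split — shown 'driver got 1', but the working version logs 'driver got 5'.
Call chain: main -> verify_load(1, 3) (called at line 47).
First divergence: position 7 — shown 'driver got 1', intended 'driver got 5'.
Intended log window:
  5: leaving pick_anchor with 2
  6: intermediate pair 10, 2
  7: driver got 5
  8: verify_load called with 5, 3
Execution walk:
  merge_totals([9, 5, 10, 5]) -> 10  [called from rank_cells, line 29]
  pick_anchor([9, 5, 10, 5], 5) -> 2  [called from rank_cells, line 30]
  rank_cells([9, 5, 10, 5], 5) -> 1  [called from main, line 45]
  verify_load(1, 3) -> 1  [called from main, line 47]
Origin of each log line:
  1: logged in main at line 44
  2: logged in rank_cells at line 28
  3: logged in merge_totals at line 2
  4: logged in pick_anchor at line 10
  5: logged in pick_anchor at line 15
  6: logged in rank_cells at line 31
  7: logged in main at line 46
  8: logged in verify_load at line 36
A correct fix: line 33: replace `slot // slot` with `slot // seed_v`.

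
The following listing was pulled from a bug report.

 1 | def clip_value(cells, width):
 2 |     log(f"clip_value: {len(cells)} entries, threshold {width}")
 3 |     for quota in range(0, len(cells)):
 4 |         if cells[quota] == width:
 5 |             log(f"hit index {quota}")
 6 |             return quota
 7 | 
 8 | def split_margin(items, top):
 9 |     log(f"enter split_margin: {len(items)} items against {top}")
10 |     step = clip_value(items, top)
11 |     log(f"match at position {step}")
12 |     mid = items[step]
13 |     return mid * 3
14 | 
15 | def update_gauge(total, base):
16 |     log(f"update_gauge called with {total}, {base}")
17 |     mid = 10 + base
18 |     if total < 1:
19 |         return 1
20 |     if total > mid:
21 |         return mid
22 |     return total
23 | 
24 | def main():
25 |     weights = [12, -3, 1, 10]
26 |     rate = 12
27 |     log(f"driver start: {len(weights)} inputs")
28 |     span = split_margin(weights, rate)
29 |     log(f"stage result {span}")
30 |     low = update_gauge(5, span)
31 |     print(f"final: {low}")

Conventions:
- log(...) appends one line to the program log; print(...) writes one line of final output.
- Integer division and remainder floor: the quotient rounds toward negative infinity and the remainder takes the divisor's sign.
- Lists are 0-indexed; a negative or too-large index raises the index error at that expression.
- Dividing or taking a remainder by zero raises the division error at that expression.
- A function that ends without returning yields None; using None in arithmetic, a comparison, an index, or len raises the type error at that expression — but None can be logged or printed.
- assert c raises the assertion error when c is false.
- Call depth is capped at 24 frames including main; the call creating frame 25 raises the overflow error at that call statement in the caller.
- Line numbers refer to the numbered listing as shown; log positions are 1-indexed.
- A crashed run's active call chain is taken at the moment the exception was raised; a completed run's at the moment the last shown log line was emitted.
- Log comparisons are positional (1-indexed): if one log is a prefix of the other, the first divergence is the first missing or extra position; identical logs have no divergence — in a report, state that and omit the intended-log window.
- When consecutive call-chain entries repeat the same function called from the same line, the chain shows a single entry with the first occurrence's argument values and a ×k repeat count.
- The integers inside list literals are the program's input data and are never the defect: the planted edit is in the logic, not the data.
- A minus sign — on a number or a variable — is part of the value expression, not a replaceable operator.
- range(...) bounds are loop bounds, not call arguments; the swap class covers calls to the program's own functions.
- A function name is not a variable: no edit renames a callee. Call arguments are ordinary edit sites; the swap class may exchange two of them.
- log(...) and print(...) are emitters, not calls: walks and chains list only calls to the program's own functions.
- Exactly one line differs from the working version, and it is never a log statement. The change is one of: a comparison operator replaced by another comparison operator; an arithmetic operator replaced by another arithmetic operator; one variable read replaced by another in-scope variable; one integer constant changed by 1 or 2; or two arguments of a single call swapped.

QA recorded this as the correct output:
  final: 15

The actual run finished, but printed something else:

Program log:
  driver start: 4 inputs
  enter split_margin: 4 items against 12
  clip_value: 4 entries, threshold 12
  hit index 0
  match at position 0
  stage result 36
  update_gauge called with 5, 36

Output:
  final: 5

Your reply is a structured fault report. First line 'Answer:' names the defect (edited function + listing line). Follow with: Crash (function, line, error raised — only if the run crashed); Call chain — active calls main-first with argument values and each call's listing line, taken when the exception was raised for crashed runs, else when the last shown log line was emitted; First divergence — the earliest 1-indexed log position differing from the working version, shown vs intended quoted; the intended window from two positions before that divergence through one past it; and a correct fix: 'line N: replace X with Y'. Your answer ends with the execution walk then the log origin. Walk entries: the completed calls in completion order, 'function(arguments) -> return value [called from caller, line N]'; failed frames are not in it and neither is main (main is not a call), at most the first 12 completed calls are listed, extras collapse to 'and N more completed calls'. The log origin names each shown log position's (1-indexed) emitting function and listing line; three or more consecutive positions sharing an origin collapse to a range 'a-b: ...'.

Answer: the defect is in main at line 30.
Core observation: The log first diverges at position 7: the faulty run prints 'update_gauge called with 5, 36' where the working version prints 'update_gauge called with 36, 5'.
Call chain: main -> update_gauge(5, 36) (called at line 30).
First divergence: at position 7 the run shows 'update_gauge called with 5, 36' where the working version logs 'update_gauge called with 36, 5'.
Intended log window:
  5: match at position 0
  6: stage result 36
  7: update_gauge called with 36, 5
Execution walk:
  clip_value([12, -3, 1, 10], 12) -> 0  [called from split_margin, line 10]
  split_margin([12, -3, 1, 10], 12) -> 36  [called from main, line 28]
  update_gauge(5, 36) -> 5  [called from main, line 30]
Log line origins:
  1: emitted by main (line 27)
  2: emitted by split_margin (line 9)
  3: emitted by clip_value (line 2)
  4: emitted by clip_value (line 5)
  5: emitted by split_margin (line 11)
  6: emitted by main (line 29)
  7: emitted by update_gauge (line 16)
A correct fix: line 30: replace `update_gauge(5, span)` with `update_gauge(span, 5)`.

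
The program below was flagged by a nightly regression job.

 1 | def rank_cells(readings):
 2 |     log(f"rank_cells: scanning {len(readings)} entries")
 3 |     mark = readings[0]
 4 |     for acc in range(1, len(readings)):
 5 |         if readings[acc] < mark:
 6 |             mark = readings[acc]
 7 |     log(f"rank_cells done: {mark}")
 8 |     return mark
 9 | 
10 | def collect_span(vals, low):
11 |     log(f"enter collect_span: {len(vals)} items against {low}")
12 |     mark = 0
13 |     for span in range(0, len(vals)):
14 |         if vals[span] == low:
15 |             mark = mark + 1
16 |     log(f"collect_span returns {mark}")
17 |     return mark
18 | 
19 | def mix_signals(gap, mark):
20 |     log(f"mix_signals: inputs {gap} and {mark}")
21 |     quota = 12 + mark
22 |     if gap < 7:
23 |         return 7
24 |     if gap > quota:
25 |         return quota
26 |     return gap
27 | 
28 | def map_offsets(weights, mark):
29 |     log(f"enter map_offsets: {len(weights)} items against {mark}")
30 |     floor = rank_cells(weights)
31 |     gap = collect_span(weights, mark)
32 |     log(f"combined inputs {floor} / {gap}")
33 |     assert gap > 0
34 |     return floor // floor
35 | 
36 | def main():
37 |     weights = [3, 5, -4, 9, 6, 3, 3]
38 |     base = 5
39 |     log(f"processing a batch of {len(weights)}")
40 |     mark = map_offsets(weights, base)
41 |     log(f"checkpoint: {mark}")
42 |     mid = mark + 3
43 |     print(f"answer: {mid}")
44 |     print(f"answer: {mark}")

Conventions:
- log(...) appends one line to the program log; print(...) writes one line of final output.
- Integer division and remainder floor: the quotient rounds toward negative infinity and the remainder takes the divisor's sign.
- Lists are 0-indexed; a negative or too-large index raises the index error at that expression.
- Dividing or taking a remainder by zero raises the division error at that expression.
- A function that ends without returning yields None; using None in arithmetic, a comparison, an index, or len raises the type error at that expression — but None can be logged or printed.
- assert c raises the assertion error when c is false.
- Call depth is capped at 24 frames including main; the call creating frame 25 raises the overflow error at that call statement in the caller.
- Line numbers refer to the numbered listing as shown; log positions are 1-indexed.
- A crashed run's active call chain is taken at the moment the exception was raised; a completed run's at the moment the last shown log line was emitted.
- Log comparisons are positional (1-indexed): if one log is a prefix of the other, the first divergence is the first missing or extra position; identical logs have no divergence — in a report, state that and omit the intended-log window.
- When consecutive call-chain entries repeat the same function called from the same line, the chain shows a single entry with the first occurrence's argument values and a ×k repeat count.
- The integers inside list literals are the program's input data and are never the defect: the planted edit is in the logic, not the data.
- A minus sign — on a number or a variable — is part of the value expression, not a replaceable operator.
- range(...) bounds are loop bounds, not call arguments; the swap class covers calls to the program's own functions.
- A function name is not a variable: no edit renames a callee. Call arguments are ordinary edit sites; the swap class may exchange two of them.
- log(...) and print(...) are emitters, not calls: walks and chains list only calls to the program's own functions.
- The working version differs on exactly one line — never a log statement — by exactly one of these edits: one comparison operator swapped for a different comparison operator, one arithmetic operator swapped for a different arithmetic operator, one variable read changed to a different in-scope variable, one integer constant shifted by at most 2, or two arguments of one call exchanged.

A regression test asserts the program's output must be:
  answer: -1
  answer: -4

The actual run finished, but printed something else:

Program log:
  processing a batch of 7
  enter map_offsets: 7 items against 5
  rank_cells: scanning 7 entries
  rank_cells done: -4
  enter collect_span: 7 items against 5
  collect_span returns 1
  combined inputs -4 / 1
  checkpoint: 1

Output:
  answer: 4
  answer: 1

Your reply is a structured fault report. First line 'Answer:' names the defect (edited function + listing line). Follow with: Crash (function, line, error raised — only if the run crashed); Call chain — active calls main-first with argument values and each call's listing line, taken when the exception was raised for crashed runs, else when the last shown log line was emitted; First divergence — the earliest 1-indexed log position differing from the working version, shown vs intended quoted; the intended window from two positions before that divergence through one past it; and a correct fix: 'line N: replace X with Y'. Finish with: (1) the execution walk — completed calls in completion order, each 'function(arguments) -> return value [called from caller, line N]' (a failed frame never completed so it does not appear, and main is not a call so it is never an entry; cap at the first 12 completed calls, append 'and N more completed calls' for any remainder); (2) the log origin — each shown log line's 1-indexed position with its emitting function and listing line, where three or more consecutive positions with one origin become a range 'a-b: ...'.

Answer: the defect is in map_offsets at line 34.
The tell: The log first diverges at position 8: the faulty run prints 'checkpoint: 1' where the working version prints 'checkpoint: -4'.
Call chain: main.
First divergence: position 8 — shown 'checkpoint: 1', intended 'checkpoint: -4'.
Intended log window:
  6: collect_span returns 1
  7: combined inputs -4 / 1
  8: checkpoint: -4
Execution walk:
  rank_cells([3, 5, -4, 9, 6, 3, 3]) -> -4  [called from map_offsets, line 30]
  collect_span([3, 5, -4, 9, 6, 3, 3], 5) -> 1  [called from map_offsets, line 31]
  map_offsets([3, 5, -4, 9, 6, 3, 3], 5) -> 1  [called from main, line 40]
Log line origins:
  1: from main, line 39
  2: from map_offsets, line 29
  3: from rank_cells, line 2
  4: from rank_cells, line 7
  5: from collect_span, line 11
  6: from collect_span, line 16
  7: from map_offsets, line 32
  8: from main, line 41
A correct fix: line 34: replace `floor // floor` with `floor // gap`.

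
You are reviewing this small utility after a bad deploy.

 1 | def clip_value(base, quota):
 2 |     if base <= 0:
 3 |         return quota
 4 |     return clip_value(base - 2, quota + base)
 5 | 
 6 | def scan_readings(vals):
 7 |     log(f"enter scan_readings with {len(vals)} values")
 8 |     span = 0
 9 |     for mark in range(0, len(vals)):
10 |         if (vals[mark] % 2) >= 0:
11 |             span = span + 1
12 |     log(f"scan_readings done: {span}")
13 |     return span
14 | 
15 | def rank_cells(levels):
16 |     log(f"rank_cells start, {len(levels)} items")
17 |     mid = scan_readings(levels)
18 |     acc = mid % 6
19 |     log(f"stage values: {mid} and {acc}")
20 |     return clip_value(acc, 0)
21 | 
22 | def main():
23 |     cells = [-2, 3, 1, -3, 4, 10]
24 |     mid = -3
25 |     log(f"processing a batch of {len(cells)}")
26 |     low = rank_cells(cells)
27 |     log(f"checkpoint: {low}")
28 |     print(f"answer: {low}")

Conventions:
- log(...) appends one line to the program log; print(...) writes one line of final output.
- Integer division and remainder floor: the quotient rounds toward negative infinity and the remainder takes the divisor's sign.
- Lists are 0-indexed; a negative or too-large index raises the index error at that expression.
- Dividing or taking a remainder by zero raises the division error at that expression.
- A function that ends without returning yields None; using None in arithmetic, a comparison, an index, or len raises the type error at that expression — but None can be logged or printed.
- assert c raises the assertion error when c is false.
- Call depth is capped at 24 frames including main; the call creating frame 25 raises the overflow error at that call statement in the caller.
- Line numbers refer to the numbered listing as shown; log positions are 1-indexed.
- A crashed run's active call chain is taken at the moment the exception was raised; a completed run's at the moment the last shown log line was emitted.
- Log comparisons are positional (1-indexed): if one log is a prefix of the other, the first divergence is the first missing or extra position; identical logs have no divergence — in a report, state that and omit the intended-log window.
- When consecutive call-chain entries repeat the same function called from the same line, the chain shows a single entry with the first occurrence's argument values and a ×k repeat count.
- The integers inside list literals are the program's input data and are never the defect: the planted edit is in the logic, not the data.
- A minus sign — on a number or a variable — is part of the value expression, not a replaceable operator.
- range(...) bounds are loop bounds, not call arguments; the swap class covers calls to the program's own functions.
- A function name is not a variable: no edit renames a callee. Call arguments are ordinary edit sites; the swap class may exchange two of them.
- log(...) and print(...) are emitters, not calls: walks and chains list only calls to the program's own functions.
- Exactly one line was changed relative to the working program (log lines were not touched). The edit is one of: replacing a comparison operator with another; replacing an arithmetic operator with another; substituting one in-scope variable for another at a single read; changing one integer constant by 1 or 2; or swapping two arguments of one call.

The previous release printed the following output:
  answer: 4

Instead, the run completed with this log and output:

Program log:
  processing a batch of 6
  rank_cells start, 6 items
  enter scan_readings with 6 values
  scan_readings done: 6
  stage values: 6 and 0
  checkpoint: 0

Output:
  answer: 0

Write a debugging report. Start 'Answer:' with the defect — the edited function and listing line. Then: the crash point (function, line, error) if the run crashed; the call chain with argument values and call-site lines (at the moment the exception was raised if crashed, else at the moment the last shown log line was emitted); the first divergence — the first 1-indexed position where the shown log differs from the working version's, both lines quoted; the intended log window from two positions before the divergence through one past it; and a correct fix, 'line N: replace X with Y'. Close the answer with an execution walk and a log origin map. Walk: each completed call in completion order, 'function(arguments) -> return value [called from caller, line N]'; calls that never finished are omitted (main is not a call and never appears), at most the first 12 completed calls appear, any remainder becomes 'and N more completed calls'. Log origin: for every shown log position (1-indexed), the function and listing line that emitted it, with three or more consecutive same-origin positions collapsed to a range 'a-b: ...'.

Answer: the defect is in scan_readings at line 10.
The tell: The log first diverges at position 4: the faulty run prints 'scan_readings done: 6' where the working version prints 'scan_readings done: 3'.
Call chain: main.
First divergence: position 4 — shown 'scan_readings done: 6', intended 'scan_readings done: 3'.
Intended log window:
  2: rank_cells start, 6 items
  3: enter scan_readings with 6 values
  4: scan_readings done: 3
  5: stage values: 3 and 3
Execution walk:
  scan_readings([-2, 3, 1, -3, 4, 10]) -> 6  [called from rank_cells, line 17]
  clip_value(0, 0) -> 0  [called from rank_cells, line 20]
  rank_cells([-2, 3, 1, -3, 4, 10]) -> 0  [called from main, line 26]
Log origins:
  1: from main, line 25
  2: from rank_cells, line 16
  3: from scan_readings, line 7
  4: from scan_readings, line 12
  5: from rank_cells, line 19
  6: from main, line 27
A correct fix: line 10: replace `>=` with `==`.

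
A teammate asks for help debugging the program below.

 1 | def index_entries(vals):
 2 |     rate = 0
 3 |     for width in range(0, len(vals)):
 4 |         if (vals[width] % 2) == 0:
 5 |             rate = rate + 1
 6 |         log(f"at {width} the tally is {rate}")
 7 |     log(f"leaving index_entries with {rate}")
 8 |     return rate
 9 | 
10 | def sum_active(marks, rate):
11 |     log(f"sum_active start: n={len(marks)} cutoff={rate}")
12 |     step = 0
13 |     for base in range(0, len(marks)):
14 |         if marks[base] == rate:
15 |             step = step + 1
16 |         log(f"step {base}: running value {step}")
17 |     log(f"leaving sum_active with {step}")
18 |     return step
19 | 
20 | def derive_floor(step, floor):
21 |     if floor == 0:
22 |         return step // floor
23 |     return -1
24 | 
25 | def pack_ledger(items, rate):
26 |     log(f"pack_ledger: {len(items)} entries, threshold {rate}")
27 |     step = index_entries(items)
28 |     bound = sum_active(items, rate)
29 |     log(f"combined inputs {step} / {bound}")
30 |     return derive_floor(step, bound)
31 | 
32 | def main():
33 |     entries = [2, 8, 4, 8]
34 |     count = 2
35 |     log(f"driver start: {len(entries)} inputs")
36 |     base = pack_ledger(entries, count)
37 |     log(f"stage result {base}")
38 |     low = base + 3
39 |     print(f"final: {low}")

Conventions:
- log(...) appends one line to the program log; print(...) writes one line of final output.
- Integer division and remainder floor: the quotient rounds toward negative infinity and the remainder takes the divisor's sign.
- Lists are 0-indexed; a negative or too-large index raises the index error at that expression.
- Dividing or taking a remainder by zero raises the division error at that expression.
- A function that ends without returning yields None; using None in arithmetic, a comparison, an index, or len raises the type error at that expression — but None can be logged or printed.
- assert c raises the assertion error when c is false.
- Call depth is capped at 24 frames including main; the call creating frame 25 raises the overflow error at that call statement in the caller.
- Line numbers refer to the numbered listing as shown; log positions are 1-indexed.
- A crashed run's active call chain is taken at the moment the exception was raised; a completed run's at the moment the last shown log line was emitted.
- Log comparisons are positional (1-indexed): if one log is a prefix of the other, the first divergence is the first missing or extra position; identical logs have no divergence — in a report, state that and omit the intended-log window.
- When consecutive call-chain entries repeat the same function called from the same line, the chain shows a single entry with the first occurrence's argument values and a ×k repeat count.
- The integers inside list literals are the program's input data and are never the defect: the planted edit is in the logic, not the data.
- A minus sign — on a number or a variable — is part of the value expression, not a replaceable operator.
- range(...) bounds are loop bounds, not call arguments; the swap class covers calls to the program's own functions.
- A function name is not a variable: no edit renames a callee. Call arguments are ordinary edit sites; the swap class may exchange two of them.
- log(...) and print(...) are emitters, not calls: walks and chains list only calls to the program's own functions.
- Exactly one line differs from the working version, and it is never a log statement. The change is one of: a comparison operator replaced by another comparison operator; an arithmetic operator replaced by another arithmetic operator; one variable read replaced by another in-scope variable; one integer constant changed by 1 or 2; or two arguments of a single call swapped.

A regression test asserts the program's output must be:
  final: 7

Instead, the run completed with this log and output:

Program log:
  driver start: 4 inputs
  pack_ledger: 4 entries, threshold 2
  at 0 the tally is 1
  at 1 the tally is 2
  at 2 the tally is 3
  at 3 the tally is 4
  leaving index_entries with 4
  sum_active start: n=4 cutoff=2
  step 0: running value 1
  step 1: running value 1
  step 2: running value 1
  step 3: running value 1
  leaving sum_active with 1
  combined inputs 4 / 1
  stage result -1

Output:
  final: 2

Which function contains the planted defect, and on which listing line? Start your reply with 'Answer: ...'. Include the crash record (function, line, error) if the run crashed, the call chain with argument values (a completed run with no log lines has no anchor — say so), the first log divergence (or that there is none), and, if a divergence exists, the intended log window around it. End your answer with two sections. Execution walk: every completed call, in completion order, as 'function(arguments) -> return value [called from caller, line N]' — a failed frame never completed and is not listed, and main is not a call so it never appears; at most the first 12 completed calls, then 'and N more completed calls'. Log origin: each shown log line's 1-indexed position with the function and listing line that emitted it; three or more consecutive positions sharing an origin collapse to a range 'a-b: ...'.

Answer: the defect is in derive_floor at line 21.
Key observation: At log position 15 the runs split — shown 'stage result -1', but the working version logs 'stage result 4'.
Call chain: main.
First divergence: position 15 — the shown line 'stage result -1' should read 'stage result 4'.
Intended log window:
  13: leaving sum_active with 1
  14: combined inputs 4 / 1
  15: stage result 4
Execution walk:
  index_entries([2, 8, 4, 8]) -> 4  [called from pack_ledger, line 27]
  sum_active([2, 8, 4, 8], 2) -> 1  [called from pack_ledger, line 28]
  derive_floor(4, 1) -> -1  [called from pack_ledger, line 30]
  pack_ledger([2, 8, 4, 8], 2) -> -1  [called from main, line 36]
Log origin:
  1: emitted by main (line 35)
  2: emitted by pack_ledger (line 26)
  3-6: emitted by index_entries (line 6)
  7: emitted by index_entries (line 7)
  8: emitted by sum_active (line 11)
  9-12: emitted by sum_active (line 16)
  13: emitted by sum_active (line 17)
  14: emitted by pack_ledger (line 29)
  15: emitted by main (line 37)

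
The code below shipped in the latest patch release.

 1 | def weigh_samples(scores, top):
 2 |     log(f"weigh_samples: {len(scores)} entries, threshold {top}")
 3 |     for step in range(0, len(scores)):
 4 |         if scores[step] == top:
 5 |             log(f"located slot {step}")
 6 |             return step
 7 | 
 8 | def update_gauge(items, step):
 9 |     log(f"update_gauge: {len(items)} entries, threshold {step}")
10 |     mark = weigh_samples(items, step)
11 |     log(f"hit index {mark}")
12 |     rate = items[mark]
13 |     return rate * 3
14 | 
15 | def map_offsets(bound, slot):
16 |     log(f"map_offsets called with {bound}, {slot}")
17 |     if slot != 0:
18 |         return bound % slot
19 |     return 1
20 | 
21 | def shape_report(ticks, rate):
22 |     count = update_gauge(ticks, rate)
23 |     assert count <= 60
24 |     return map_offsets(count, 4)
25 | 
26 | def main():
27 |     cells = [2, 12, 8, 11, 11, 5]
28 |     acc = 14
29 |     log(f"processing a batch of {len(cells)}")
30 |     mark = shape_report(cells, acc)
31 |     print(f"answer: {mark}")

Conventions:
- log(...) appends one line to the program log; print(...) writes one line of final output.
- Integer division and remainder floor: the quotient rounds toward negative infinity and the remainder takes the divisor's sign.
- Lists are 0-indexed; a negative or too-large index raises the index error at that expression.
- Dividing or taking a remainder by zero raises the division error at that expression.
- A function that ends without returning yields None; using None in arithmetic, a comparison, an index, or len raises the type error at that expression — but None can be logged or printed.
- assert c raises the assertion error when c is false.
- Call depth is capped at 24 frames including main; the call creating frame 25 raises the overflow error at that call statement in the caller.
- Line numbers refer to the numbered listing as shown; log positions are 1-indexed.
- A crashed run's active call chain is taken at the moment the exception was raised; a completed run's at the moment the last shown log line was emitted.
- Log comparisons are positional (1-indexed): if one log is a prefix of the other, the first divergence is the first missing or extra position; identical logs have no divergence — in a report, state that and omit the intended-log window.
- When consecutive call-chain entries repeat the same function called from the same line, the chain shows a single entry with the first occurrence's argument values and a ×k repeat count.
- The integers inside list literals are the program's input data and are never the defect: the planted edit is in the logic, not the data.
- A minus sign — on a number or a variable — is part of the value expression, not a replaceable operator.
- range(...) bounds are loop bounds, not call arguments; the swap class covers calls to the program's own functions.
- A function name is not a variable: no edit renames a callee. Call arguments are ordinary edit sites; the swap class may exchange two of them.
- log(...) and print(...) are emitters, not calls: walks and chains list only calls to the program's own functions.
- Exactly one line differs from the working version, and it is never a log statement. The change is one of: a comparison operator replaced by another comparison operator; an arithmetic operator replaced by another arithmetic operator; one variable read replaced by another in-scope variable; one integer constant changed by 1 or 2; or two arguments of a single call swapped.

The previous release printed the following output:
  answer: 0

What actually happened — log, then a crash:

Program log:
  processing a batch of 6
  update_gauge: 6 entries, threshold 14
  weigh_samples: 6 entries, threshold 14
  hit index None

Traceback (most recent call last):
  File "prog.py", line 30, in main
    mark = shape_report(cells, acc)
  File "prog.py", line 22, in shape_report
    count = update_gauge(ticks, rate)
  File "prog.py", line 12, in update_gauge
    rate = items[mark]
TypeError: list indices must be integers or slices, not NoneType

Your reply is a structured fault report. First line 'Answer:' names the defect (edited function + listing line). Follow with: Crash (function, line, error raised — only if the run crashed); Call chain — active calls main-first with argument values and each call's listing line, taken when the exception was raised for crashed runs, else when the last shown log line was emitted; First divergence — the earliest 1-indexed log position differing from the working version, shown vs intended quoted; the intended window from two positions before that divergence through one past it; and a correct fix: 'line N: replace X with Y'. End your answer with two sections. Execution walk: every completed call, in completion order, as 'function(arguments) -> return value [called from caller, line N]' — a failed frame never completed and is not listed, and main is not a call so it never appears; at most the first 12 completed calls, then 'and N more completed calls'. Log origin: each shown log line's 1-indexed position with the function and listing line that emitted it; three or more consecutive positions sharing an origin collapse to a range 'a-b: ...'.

Answer: the defect is in main at line 28.
Core observation: The log first diverges at position 2: the faulty run prints 'update_gauge: 6 entries, threshold 14' where the working version prints 'update_gauge: 6 entries, threshold 12'.
Crash: update_gauge, line 12, TypeError.
Call chain: main -> shape_report([2, 12, 8, 11, 11, 5], 14) (called at line 30) -> update_gauge([2, 12, 8, 11, 11, 5], 14) (called at line 22).
First divergence: at position 2 the run shows 'update_gauge: 6 entries, threshold 14' where the working version logs 'update_gauge: 6 entries, threshold 12'.
Intended log window:
  1: processing a batch of 6
  2: update_gauge: 6 entries, threshold 12
  3: weigh_samples: 6 entries, threshold 12
Execution walk:
  weigh_samples([2, 12, 8, 11, 11, 5], 14) -> None  [called from update_gauge, line 10]
Log line origins:
  1: logged in main at line 29
  2: logged in update_gauge at line 9
  3: logged in weigh_samples at line 2
  4: logged in update_gauge at line 11
A correct fix: line 28: replace `14` with `12`.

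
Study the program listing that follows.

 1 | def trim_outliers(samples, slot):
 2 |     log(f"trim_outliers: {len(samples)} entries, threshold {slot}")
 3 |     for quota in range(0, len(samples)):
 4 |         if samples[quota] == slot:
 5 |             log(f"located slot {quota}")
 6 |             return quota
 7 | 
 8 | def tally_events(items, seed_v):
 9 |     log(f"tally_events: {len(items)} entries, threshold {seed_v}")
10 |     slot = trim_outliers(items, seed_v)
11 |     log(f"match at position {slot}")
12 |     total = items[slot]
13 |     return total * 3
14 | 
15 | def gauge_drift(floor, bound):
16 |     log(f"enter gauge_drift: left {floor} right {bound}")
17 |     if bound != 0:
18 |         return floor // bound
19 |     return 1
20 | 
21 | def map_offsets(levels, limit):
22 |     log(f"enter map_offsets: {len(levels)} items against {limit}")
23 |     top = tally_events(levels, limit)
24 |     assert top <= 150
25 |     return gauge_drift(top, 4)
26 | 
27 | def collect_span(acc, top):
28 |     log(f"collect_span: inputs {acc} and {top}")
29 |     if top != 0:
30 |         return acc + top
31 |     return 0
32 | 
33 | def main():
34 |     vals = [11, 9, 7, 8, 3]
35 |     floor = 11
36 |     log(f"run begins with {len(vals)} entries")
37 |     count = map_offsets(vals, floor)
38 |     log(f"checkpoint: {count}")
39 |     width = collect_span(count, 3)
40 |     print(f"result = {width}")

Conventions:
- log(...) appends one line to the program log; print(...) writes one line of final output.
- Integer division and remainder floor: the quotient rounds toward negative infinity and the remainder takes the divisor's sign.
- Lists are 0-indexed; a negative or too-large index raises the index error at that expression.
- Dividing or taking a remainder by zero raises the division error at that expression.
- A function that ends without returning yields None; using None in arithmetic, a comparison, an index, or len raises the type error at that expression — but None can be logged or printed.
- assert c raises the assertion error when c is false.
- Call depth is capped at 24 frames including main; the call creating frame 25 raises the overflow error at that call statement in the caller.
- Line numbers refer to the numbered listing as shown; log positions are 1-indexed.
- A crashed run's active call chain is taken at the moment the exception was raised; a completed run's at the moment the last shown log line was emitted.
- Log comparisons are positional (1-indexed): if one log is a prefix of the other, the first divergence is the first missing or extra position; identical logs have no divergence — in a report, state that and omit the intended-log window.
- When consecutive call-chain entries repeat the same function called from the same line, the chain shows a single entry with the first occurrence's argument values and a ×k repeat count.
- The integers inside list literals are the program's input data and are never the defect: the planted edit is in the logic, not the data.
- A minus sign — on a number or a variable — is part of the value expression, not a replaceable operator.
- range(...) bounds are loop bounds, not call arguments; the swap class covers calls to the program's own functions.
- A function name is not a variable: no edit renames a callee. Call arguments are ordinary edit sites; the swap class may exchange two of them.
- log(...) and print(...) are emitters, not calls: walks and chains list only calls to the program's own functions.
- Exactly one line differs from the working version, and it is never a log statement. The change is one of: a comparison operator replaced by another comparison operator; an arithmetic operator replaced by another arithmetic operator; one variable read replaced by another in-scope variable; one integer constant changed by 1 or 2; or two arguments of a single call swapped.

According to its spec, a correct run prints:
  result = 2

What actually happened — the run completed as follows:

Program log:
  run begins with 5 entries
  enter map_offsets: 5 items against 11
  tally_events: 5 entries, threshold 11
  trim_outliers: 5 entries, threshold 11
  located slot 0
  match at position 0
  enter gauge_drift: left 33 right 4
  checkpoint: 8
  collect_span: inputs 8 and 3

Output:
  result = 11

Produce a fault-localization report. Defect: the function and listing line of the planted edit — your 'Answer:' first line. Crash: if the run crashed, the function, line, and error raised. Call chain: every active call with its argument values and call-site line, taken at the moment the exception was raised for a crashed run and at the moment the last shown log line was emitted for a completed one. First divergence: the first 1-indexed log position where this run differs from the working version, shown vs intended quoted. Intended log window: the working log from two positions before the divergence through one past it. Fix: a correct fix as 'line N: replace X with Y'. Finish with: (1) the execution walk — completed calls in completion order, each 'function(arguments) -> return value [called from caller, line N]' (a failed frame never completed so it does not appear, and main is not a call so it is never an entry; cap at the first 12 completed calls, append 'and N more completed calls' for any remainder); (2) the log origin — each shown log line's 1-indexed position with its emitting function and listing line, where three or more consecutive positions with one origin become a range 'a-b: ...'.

Answer: the defect is in collect_span at line 30.
Key observation: No log line changed; the fault shows up purely in the output.
Call chain: main -> collect_span(8, 3) (called at line 39).
First divergence: none — the logs agree in full.
Execution walk:
  trim_outliers([11, 9, 7, 8, 3], 11) -> 0  [called from tally_events, line 10]
  tally_events([11, 9, 7, 8, 3], 11) -> 33  [called from map_offsets, line 23]
  gauge_drift(33, 4) -> 8  [called from map_offsets, line 25]
  map_offsets([11, 9, 7, 8, 3], 11) -> 8  [called from main, line 37]
  collect_span(8, 3) -> 11  [called from main, line 39]
Origin of each log line:
  1: emitted by main (line 36)
  2: emitted by map_offsets (line 22)
  3: emitted by tally_events (line 9)
  4: emitted by trim_outliers (line 2)
  5: emitted by trim_outliers (line 5)
  6: emitted by tally_events (line 11)
  7: emitted by gauge_drift (line 16)
  8: emitted by main (line 38)
  9: emitted by collect_span (line 28)
A correct fix: line 30: replace `+` with `//`.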